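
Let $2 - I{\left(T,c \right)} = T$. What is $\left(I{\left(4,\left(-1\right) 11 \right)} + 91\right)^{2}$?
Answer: $7921$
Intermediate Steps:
$I{\left(T,c \right)} = 2 - T$
$\left(I{\left(4,\left(-1\right) 11 \right)} + 91\right)^{2} = \left(\left(2 - 4\right) + 91\right)^{2} = \left(-2 + 91\right)^{2} = 89^{2} = 7921$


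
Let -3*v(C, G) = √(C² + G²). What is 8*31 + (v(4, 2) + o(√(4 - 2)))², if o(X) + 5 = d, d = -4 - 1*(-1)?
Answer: 2828/9 + 32*√5/3 ≈ 338.07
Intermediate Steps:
d = -3 (d = -4 + 1 = -3)
o(X) = -8 (o(X) = -5 - 3 = -8)
v(C, G) = -√(C² + G²)/3
8*31 + (v(4, 2) + o(√(4 - 2)))² = 8*31 + (-√(4² + 2²)/3 - 8)² = 248 + (-√(16 + 4)/3 - 8)² = 248 + (-2*√5/3 - 8)² = 248 + (-8 - 2*√5/3)²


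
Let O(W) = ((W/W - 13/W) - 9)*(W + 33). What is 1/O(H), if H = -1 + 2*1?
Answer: -1/714 ≈ -0.0014006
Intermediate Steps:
H = 1 (H = -1 + 2 = 1)
O(W) = (-8 - 13/W)*(33 + W) (O(W) = ((1 - 13/W) - 9)*(33 + W) = (-8 - 13/W)*(33 + W))
1/O(H) = 1/(-277 - 429/1 - 8*1) = 1/(-277 - 429*1 - 8) = 1/(-277 - 429 - 8) = 1/(-714) = -1/714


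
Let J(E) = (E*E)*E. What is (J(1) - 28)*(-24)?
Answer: 648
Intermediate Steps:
J(E) = E**3 (J(E) = E**2*E = E**3)
(J(1) - 28)*(-24) = (1**3 - 28)*(-24) = (1 - 28)*(-24) = -27*(-24) = 648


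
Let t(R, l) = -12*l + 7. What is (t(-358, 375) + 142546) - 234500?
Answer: -96447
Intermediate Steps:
t(R, l) = 7 - 12*l
(t(-358, 375) + 142546) - 234500 = ((7 - 12*375) + 142546) - 234500 = ((7 - 4500) + 142546) - 234500 = (-4493 + 142546) - 234500 = 138053 - 234500 = -96447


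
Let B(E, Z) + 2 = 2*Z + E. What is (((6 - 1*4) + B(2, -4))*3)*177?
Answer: -3186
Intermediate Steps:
B(E, Z) = -2 + E + 2*Z (B(E, Z) = -2 + (2*Z + E) = -2 + (E + 2*Z) = -2 + E + 2*Z)
(((6 - 1*4) + B(2, -4))*3)*177 = (((6 - 1*4) + (-2 + 2 + 2*(-4)))*3)*177 = (((6 - 4) + (-2 + 2 - 8))*3)*177 = ((2 - 8)*3)*177 = -6*3*177 = -18*177 = -3186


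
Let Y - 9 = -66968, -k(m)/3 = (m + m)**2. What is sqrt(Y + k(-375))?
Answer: I*sqrt(1754459) ≈ 1324.6*I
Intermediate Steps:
k(m) = -12*m**2 (k(m) = -3*(m + m)**2 = -3*4*m**2 = -12*m**2)
Y = -66959 (Y = 9 - 66968 = -66959)
sqrt(Y + k(-375)) = sqrt(-66959 - 12*(-375)**2) = sqrt(-66959 - 12*140625) = sqrt(-66959 - 1687500) = sqrt(-1754459) = I*sqrt(1754459)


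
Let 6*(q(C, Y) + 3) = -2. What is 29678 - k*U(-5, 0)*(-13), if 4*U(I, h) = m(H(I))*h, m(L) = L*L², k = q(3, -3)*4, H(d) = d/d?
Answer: 29678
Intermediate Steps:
H(d) = 1
q(C, Y) = -10/3 (q(C, Y) = -3 + (⅙)*(-2) = -3 - ⅓ = -10/3)
k = -40/3 (k = -10/3*4 = -40/3 ≈ -13.333)
m(L) = L³
U(I, h) = h/4 (U(I, h) = (1³*h)/4 = (1*h)/4 = h/4)
29678 - k*U(-5, 0)*(-13) = 29678 - (-10*0/3)*(-13) = 29678 - (-40/3*0)*(-13) = 29678 - 0*(-13) = 29678 - 1*0 = 29678 + 0 = 29678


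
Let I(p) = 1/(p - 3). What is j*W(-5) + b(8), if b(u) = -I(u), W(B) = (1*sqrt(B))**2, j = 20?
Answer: -501/5 ≈ -100.20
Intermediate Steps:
I(p) = 1/(-3 + p)
W(B) = B (W(B) = (sqrt(B))**2 = B)
b(u) = -1/(-3 + u)
j*W(-5) + b(8) = 20*(-5) - 1/(-3 + 8) = -100 - 1/5 = -501/5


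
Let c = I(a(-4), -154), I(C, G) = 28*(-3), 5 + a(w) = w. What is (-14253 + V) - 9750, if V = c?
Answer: -24087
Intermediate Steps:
a(w) = -5 + w
I(C, G) = -84
c = -84
V = -84
(-14253 + V) - 9750 = (-14253 - 84) - 9750 = -14337 - 9750 = -24087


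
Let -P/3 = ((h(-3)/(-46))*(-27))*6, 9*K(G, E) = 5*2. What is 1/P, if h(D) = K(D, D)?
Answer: -23/270 ≈ -0.085185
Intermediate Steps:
K(G, E) = 10/9 (K(G, E) = (5*2)/9 = (⅑)*10 = 10/9)
h(D) = 10/9
P = -270/23 (P = -3*((10/9)/(-46))*(-27)*6 = -3*((10/9)*(-1/46))*(-27)*6 = -3*(-5/207*(-27))*6 = -45*6/23 = -3*90/23 = -270/23 ≈ -11.739)
1/P = 1/(-270/23) = -23/270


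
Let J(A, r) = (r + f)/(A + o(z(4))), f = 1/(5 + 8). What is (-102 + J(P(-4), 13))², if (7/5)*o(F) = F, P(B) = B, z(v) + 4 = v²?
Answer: 425225641/43264 ≈ 9828.6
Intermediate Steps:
z(v) = -4 + v²
o(F) = 5*F/7
f = 1/13 ≈ 0.076923
J(A, r) = (1/13 + r)/(60/7 + A) (J(A, r) = (r + 1/13)/(A + 5*(-4 + 4²)/7) = (1/13 + r)/(A + 5*(-4 + 16)/7) = (1/13 + r)/(A + (5/7)*12) = (1/13 + r)/(A + 60/7) = (1/13 + r)/(60/7 + A))
(-102 + J(P(-4), 13))² = (-102 + 7*(1 + 13*13)/(13*(60 + 7*(-4))))² = (-102 + 7*(1 + 169)/(13*(60 - 28)))² = (-102 + (7/13)*170/32)² = (-102 + (7/13)*(1/32)*170)² = (-102 + 595/208)² = (-20621/208)² = 425225641/43264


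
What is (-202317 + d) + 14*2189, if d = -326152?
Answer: -497823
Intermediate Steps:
(-202317 + d) + 14*2189 = (-202317 - 326152) + 14*2189 = -528469 + 30646 = -497823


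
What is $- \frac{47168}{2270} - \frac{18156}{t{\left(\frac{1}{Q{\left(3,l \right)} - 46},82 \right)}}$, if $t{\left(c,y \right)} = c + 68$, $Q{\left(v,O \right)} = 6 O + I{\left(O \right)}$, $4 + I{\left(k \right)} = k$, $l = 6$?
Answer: $- \frac{59220864}{205435} \approx -288.27$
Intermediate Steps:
$I{\left(k \right)} = -4 + k$
$Q{\left(v,O \right)} = -4 + 7 O$ ($Q{\left(v,O \right)} = 6 O + \left(-4 + O\right) = -4 + 7 O$)
$t{\left(c,y \right)} = 68 + c$
$- \frac{47168}{2270} - \frac{18156}{t{\left(\frac{1}{Q{\left(3,l \right)} - 46},82 \right)}} = - \frac{47168}{2270} - \frac{18156}{68 + \frac{1}{\left(-4 + 7 \cdot 6\right) - 46}} = \left(-47168\right) \frac{1}{2270} - \frac{18156}{68 + \frac{1}{\left(-4 + 42\right) - 46}} = - \frac{23584}{1135} - \frac{18156}{68 + \frac{1}{38 - 46}} = - \frac{23584}{1135} - \frac{18156}{68 + \frac{1}{-8}} = - \frac{23584}{1135} - \frac{18156}{68 - \frac{1}{8}} = - \frac{23584}{1135} - \frac{18156}{\frac{543}{8}} = - \frac{23584}{1135} - \frac{48416}{181} = - \frac{59220864}{205435}$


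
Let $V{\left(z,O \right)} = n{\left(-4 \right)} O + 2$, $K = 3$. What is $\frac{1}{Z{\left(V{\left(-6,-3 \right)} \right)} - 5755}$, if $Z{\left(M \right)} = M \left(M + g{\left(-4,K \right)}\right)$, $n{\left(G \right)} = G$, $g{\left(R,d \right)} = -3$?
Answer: $- \frac{1}{5601} \approx -0.00017854$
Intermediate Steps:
$V{\left(z,O \right)} = 2 - 4 O$ ($V{\left(z,O \right)} = - 4 O + 2 = 2 - 4 O$)
$Z{\left(M \right)} = M \left(-3 + M\right)$ ($Z{\left(M \right)} = M \left(M - 3\right) = M \left(-3 + M\right)$)
$\frac{1}{Z{\left(V{\left(-6,-3 \right)} \right)} - 5755} = \frac{1}{\left(2 - -12\right) \left(-3 + \left(2 - -12\right)\right) - 5755} = \frac{1}{\left(2 + 12\right) \left(-3 + \left(2 + 12\right)\right) - 5755} = \frac{1}{14 \left(-3 + 14\right) - 5755} = \frac{1}{14 \cdot 11 - 5755} = \frac{1}{154 - 5755} = \frac{1}{-5601} = - \frac{1}{5601}$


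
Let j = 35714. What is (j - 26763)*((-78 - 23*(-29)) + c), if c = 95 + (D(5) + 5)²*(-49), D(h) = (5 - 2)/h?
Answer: -190799516/25 ≈ -7.6320e+6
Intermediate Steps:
D(h) = 3/h
c = -36041/25 (c = 95 + (3/5 + 5)²*(-49) = 95 + (3*(⅕) + 5)²*(-49) = 95 + (⅗ + 5)²*(-49) = 95 + (28/5)²*(-49) = 95 + (784/25)*(-49) = 95 - 38416/25 = -36041/25 ≈ -1441.6)
(j - 26763)*((-78 - 23*(-29)) + c) = (35714 - 26763)*((-78 - 23*(-29)) - 36041/25) = 8951*((-78 + 667) - 36041/25) = 8951*(589 - 36041/25) = 8951*(-21316/25) = -190799516/25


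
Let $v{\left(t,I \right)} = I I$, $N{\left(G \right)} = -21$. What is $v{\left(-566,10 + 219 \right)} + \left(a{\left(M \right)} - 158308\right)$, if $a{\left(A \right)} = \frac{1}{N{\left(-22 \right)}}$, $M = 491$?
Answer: $- \frac{2223208}{21} \approx -1.0587 \cdot 10^{5}$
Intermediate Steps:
$v{\left(t,I \right)} = I^{2}$
$a{\left(A \right)} = - \frac{1}{21}$ ($a{\left(A \right)} = \frac{1}{-21} = - \frac{1}{21}$)
$v{\left(-566,10 + 219 \right)} + \left(a{\left(M \right)} - 158308\right) = \left(10 + 219\right)^{2} - \frac{3324469}{21} = 229^{2} - \frac{3324469}{21} = 52441 - \frac{3324469}{21} = - \frac{2223208}{21}$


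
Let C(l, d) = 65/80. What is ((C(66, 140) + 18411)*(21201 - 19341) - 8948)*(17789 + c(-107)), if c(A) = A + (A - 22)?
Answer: 2403849876429/4 ≈ 6.0096e+11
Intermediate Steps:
C(l, d) = 13/16 (C(l, d) = 65*(1/80) = 13/16)
c(A) = -22 + 2*A (c(A) = A + (-22 + A) = -22 + 2*A)
((C(66, 140) + 18411)*(21201 - 19341) - 8948)*(17789 + c(-107)) = ((13/16 + 18411)*(21201 - 19341) - 8948)*(17789 + (-22 + 2*(-107))) = ((294589/16)*1860 - 8948)*(17789 + (-22 - 214)) = (136983885/4 - 8948)*(17789 - 236) = (136948093/4)*17553 = 2403849876429/4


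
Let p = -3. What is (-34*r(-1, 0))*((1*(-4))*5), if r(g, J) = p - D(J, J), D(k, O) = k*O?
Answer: -2040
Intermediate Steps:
D(k, O) = O*k
r(g, J) = -3 - J² (r(g, J) = -3 - J*J = -3 - J²)
(-34*r(-1, 0))*((1*(-4))*5) = (-34*(-3 - 1*0²))*((1*(-4))*5) = (-34*(-3 - 1*0))*(-4*5) = -34*(-3 + 0)*(-20) = -34*(-3)*(-20) = 102*(-20) = -2040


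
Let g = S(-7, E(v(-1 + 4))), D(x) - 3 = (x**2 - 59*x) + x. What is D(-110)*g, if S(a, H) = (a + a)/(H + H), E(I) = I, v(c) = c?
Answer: -43127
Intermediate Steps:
D(x) = 3 + x**2 - 58*x (D(x) = 3 + ((x**2 - 59*x) + x) = 3 + (x**2 - 58*x) = 3 + x**2 - 58*x)
S(a, H) = a/H (S(a, H) = (2*a)/((2*H)) = (2*a)*(1/(2*H)) = a/H)
g = -7/3 (g = -7/(-1 + 4) = -7/3 ≈ -2.3333)
D(-110)*g = (3 + (-110)**2 - 58*(-110))*(-7/3) = (3 + 12100 + 6380)*(-7/3) = 18483*(-7/3) = -43127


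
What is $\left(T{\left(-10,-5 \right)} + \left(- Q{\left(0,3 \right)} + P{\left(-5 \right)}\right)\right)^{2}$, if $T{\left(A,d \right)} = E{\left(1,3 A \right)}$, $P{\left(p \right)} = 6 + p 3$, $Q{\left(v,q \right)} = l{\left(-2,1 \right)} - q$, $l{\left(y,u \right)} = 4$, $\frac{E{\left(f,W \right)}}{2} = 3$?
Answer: $16$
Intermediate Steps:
$E{\left(f,W \right)} = 6$ ($E{\left(f,W \right)} = 2 \cdot 3 = 6$)
$Q{\left(v,q \right)} = 4 - q$
$P{\left(p \right)} = 6 + 3 p$
$T{\left(A,d \right)} = 6$
$\left(T{\left(-10,-5 \right)} + \left(- Q{\left(0,3 \right)} + P{\left(-5 \right)}\right)\right)^{2} = \left(6 + \left(- (4 - 3) + \left(6 + 3 \left(-5\right)\right)\right)\right)^{2} = \left(6 + \left(- (4 - 3) + \left(6 - 15\right)\right)\right)^{2} = \left(6 - 10\right)^{2} = \left(-4\right)^{2} = 16$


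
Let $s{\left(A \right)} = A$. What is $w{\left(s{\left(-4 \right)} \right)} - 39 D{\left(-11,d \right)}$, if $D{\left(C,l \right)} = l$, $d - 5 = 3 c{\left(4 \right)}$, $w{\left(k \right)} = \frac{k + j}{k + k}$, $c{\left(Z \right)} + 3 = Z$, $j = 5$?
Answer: $- \frac{2497}{8} \approx -312.13$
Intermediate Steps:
$c{\left(Z \right)} = -3 + Z$
$w{\left(k \right)} = \frac{5 + k}{2 k}$ ($w{\left(k \right)} = \frac{k + 5}{k + k} = \frac{5 + k}{2 k}$)
$d = 8$ ($d = 5 + 3 \left(-3 + 4\right) = 5 + 3 \cdot 1 = 5 + 3 = 8$)
$w{\left(s{\left(-4 \right)} \right)} - 39 D{\left(-11,d \right)} = \frac{5 - 4}{2 \left(-4\right)} - 312 = \frac{1}{2} \left(- \frac{1}{4}\right) 1 - 312 = - \frac{1}{8} - 312 = - \frac{2497}{8}$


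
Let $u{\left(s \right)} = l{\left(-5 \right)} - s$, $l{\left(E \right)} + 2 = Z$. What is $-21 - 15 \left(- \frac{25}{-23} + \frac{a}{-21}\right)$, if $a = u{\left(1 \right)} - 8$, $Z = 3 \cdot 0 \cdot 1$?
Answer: $- \frac{7271}{161} \approx -45.161$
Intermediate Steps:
$Z = 0$ ($Z = 0 \cdot 1 = 0$)
$l{\left(E \right)} = -2$ ($l{\left(E \right)} = -2 + 0 = -2$)
$u{\left(s \right)} = -2 - s$
$a = -11$ ($a = \left(-2 - 1\right) - 8 = -3 - 8 = -11$)
$-21 - 15 \left(- \frac{25}{-23} + \frac{a}{-21}\right) = -21 - 15 \left(- \frac{25}{-23} - \frac{11}{-21}\right) = -21 - 15 \left(\left(-25\right) \left(- \frac{1}{23}\right) - - \frac{11}{21}\right) = -21 - 15 \left(\frac{25}{23} + \frac{11}{21}\right) = -21 - \frac{3890}{161} = - \frac{7271}{161}$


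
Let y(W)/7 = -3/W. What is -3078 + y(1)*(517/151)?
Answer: -475635/151 ≈ -3149.9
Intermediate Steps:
y(W) = -21/W (y(W) = 7*(-3/W) = -21/W)
-3078 + y(1)*(517/151) = -3078 + (-21/1)*(517/151) = -3078 + (-21*1)*(517*(1/151)) = -3078 - 21*517/151 = -3078 - 10857/151 = -475635/151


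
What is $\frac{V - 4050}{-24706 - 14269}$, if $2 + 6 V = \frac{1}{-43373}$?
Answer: $\frac{1054050647}{10142776050} \approx 0.10392$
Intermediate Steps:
$V = - \frac{86747}{260238}$ ($V = - \frac{1}{3} + \frac{1}{6 \left(-43373\right)} = - \frac{1}{3} + \frac{1}{6} \left(- \frac{1}{43373}\right) = - \frac{1}{3} - \frac{1}{260238} = - \frac{86747}{260238} \approx -0.33334$)
$\frac{V - 4050}{-24706 - 14269} = \frac{- \frac{86747}{260238} - 4050}{-24706 - 14269} = - \frac{1054050647}{260238 \left(-38975\right)} = \left(- \frac{1054050647}{260238}\right) \left(- \frac{1}{38975}\right) = \frac{1054050647}{10142776050}$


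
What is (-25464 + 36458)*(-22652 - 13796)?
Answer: -400709312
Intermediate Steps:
(-25464 + 36458)*(-22652 - 13796) = 10994*(-36448) = -400709312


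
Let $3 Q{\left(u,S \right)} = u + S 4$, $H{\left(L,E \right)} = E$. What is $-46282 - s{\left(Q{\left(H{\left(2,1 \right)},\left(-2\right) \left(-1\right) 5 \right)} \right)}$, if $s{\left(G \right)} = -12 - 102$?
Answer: $-46168$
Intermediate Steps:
$Q{\left(u,S \right)} = \frac{u}{3} + \frac{4 S}{3}$ ($Q{\left(u,S \right)} = \frac{u + S 4}{3} = \frac{u + 4 S}{3} = \frac{u}{3} + \frac{4 S}{3}$)
$s{\left(G \right)} = -114$ ($s{\left(G \right)} = -12 - 102 = -114$)
$-46282 - s{\left(Q{\left(H{\left(2,1 \right)},\left(-2\right) \left(-1\right) 5 \right)} \right)} = -46282 - -114 = -46282 + 114 = -46168$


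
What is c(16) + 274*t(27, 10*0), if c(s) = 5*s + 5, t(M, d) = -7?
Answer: -1833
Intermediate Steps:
c(s) = 5 + 5*s
c(16) + 274*t(27, 10*0) = (5 + 5*16) + 274*(-7) = (5 + 80) - 1918 = 85 - 1918 = -1833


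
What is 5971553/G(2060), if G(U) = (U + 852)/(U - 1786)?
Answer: 116871823/208 ≈ 5.6188e+5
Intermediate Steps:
G(U) = (852 + U)/(-1786 + U)
5971553/G(2060) = 5971553/(((852 + 2060)/(-1786 + 2060))) = 5971553/((2912/274)) = 5971553/(((1/274)*2912)) = 5971553/(1456/137) = 5971553*(137/1456) = 116871823/208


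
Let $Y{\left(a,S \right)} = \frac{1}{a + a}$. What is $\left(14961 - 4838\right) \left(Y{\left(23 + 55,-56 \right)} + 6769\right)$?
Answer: $\frac{10689533695}{156} \approx 6.8523 \cdot 10^{7}$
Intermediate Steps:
$Y{\left(a,S \right)} = \frac{1}{2 a}$
$\left(14961 - 4838\right) \left(Y{\left(23 + 55,-56 \right)} + 6769\right) = \left(14961 - 4838\right) \left(\frac{1}{2 \left(23 + 55\right)} + 6769\right) = 10123 \left(\frac{1}{2 \cdot 78} + 6769\right) = 10123 \left(\frac{1}{2} \cdot \frac{1}{78} + 6769\right) = 10123 \left(\frac{1}{156} + 6769\right) = 10123 \cdot \frac{1055965}{156} = \frac{10689533695}{156}$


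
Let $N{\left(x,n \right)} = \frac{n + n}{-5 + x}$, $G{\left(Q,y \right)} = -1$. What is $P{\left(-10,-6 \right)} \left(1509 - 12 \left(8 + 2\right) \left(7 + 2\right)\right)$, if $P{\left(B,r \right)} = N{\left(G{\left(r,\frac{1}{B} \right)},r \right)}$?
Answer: $858$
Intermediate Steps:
$N{\left(x,n \right)} = \frac{2 n}{-5 + x}$
$P{\left(B,r \right)} = - \frac{r}{3}$ ($P{\left(B,r \right)} = \frac{2 r}{-5 - 1} = \frac{2 r}{-6} = 2 r \left(- \frac{1}{6}\right) = - \frac{r}{3}$)
$P{\left(-10,-6 \right)} \left(1509 - 12 \left(8 + 2\right) \left(7 + 2\right)\right) = \left(- \frac{1}{3}\right) \left(-6\right) \left(1509 - 12 \left(8 + 2\right) \left(7 + 2\right)\right) = 2 \left(1509 - 12 \cdot 10 \cdot 9\right) = 2 \left(1509 - 1080\right) = 2 \cdot 429 = 858$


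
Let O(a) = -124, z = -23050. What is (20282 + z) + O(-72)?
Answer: -2892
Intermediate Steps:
(20282 + z) + O(-72) = (20282 - 23050) - 124 = -2768 - 124 = -2892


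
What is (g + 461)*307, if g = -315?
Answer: 44822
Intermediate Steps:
(g + 461)*307 = (-315 + 461)*307 = 146*307 = 44822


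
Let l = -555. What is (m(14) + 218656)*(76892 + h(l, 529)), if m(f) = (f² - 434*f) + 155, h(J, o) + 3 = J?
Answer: 16253874954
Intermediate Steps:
h(J, o) = -3 + J
m(f) = 155 + f² - 434*f
(m(14) + 218656)*(76892 + h(l, 529)) = ((155 + 14² - 434*14) + 218656)*(76892 + (-3 - 555)) = ((155 + 196 - 6076) + 218656)*(76892 - 558) = (-5725 + 218656)*76334 = 212931*76334 = 16253874954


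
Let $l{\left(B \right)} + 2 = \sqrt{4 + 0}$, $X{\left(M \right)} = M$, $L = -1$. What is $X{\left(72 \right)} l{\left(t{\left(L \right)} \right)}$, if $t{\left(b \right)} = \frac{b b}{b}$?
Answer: $0$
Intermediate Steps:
$t{\left(b \right)} = b$ ($t{\left(b \right)} = \frac{b^{2}}{b} = b$)
$l{\left(B \right)} = 0$ ($l{\left(B \right)} = -2 + \sqrt{4 + 0} = -2 + \sqrt{4} = -2 + 2 = 0$)
$X{\left(72 \right)} l{\left(t{\left(L \right)} \right)} = 72 \cdot 0 = 0$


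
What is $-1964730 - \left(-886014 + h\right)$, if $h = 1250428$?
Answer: $-2329144$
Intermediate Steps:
$-1964730 - \left(-886014 + h\right) = -1964730 + \left(886014 - 1250428\right) = -1964730 - 364414 = -2329144$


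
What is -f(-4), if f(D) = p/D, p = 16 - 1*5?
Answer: 11/4 ≈ 2.7500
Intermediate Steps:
p = 11 (p = 16 - 5 = 11)
f(D) = 11/D
-f(-4) = -11/(-4) = -11*(-1)/4 = -1*(-11/4) = 11/4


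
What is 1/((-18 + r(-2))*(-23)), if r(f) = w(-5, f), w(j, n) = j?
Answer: 1/529 ≈ 0.0018904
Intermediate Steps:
r(f) = -5
1/((-18 + r(-2))*(-23)) = 1/((-18 - 5)*(-23)) = 1/(-23*(-23)) = 1/529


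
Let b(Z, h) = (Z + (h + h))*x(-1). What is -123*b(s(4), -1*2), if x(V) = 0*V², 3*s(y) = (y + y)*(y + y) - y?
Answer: 0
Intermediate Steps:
s(y) = -y/3 + 4*y²/3 (s(y) = ((y + y)*(y + y) - y)/3 = ((2*y)*(2*y) - y)/3 = (4*y² - y)/3 = (-y + 4*y²)/3 = -y/3 + 4*y²/3)
x(V) = 0
b(Z, h) = 0 (b(Z, h) = (Z + (h + h))*0 = (Z + 2*h)*0 = 0)
-123*b(s(4), -1*2) = -123*0 = 0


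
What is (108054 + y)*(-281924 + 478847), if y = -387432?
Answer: -55015953894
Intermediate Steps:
(108054 + y)*(-281924 + 478847) = (108054 - 387432)*(-281924 + 478847) = -279378*196923 = -55015953894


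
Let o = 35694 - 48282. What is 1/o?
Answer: -1/12588 ≈ -7.9441e-5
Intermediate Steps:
o = -12588
1/o = 1/(-12588) = -1/12588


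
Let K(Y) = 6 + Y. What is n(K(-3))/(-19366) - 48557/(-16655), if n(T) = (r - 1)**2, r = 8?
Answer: 939538767/322540730 ≈ 2.9129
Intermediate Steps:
n(T) = 49 (n(T) = (8 - 1)**2 = 7**2 = 49)
n(K(-3))/(-19366) - 48557/(-16655) = 49/(-19366) - 48557/(-16655) = 49*(-1/19366) - 48557*(-1/16655) = -49/19366 + 48557/16655 = 939538767/322540730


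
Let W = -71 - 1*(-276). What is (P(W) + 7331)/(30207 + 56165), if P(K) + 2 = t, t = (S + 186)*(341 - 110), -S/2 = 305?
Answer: -90615/86372 ≈ -1.0491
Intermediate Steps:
W = 205 (W = -71 + 276 = 205)
S = -610 (S = -2*305 = -610)
t = -97944 (t = (-610 + 186)*(341 - 110) = -424*231 = -97944)
P(K) = -97946 (P(K) = -2 - 97944 = -97946)
(P(W) + 7331)/(30207 + 56165) = (-97946 + 7331)/(30207 + 56165) = -90615/86372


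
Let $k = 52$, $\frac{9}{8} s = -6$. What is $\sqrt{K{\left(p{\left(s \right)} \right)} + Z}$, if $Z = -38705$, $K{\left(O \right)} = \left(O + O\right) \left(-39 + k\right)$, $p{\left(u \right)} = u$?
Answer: $\frac{i \sqrt{349593}}{3} \approx 197.09 i$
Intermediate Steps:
$s = - \frac{16}{3}$ ($s = \frac{8}{9} \left(-6\right) = - \frac{16}{3} \approx -5.3333$)
$K{\left(O \right)} = 26 O$ ($K{\left(O \right)} = \left(O + O\right) \left(-39 + 52\right) = 2 O 13 = 26 O$)
$\sqrt{K{\left(p{\left(s \right)} \right)} + Z} = \sqrt{26 \left(- \frac{16}{3}\right) - 38705} = \sqrt{- \frac{416}{3} - 38705} = \sqrt{- \frac{116531}{3}} = \frac{i \sqrt{349593}}{3}$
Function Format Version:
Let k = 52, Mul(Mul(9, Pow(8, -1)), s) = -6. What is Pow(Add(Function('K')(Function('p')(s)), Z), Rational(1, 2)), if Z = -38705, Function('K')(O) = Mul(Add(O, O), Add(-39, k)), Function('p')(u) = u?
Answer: Mul(Rational(1, 3), I, Pow(349593, Rational(1, 2))) ≈ Mul(197.09, I)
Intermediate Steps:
s = Rational(-16, 3) (s = Mul(Rational(8, 9), -6) = Rational(-16, 3) ≈ -5.3333)
Function('K')(O) = Mul(26, O) (Function('K')(O) = Mul(Add(O, O), Add(-39, 52)) = Mul(Mul(2, O), 13) = Mul(26, O))
Pow(Add(Function('K')(Function('p')(s)), Z), Rational(1, 2)) = Pow(Add(Mul(26, Rational(-16, 3)), -38705), Rational(1, 2)) = Pow(Add(Rational(-416, 3), -38705), Rational(1, 2)) = Pow(Rational(-116531, 3), Rational(1, 2)) = Mul(Rational(1, 3), I, Pow(349593, Rational(1, 2)))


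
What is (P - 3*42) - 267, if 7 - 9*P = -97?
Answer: -3433/9 ≈ -381.44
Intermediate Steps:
P = 104/9 (P = 7/9 - ⅑*(-97) = 7/9 + 97/9 = 104/9 ≈ 11.556)
(P - 3*42) - 267 = (104/9 - 3*42) - 267 = (104/9 - 126) - 267 = -1030/9 - 267 = -3433/9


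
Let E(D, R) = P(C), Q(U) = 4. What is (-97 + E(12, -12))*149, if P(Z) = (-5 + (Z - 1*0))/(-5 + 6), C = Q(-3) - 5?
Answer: -15347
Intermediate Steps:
C = -1 (C = 4 - 5 = -1)
P(Z) = -5 + Z (P(Z) = (-5 + (Z + 0))/1 = (-5 + Z)*1 = -5 + Z)
E(D, R) = -6 (E(D, R) = -5 - 1 = -6)
(-97 + E(12, -12))*149 = (-97 - 6)*149 = -103*149 = -15347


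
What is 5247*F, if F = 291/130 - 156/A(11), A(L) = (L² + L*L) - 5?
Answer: 85153563/10270 ≈ 8291.5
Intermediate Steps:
A(L) = -5 + 2*L² (A(L) = (L² + L²) - 5 = 2*L² - 5 = -5 + 2*L²)
F = 16229/10270 (F = 291/130 - 156/(-5 + 2*11²) = 291*(1/130) - 156/(-5 + 2*121) = 291/130 - 156/(-5 + 242) = 291/130 - 156/237 = 291/130 - 156*1/237 = 291/130 - 52/79 = 16229/10270 ≈ 1.5802)
5247*F = 5247*(16229/10270) = 85153563/10270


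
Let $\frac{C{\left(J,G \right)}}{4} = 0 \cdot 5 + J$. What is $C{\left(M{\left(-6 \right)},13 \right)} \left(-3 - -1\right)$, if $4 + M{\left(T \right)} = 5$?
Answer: $-8$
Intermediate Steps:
$M{\left(T \right)} = 1$ ($M{\left(T \right)} = -4 + 5 = 1$)
$C{\left(J,G \right)} = 4 J$ ($C{\left(J,G \right)} = 4 \left(0 \cdot 5 + J\right) = 4 \left(0 + J\right) = 4 J$)
$C{\left(M{\left(-6 \right)},13 \right)} \left(-3 - -1\right) = 4 \cdot 1 \left(-3 - -1\right) = 4 \left(-3 + 1\right) = 4 \left(-2\right) = -8$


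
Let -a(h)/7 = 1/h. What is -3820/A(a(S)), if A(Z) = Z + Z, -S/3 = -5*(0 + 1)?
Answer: 28650/7 ≈ 4092.9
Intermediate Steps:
S = 15 (S = -(-15)*(0 + 1) = -(-15) = -3*(-5) = 15)
a(h) = -7/h
A(Z) = 2*Z
-3820/A(a(S)) = -3820/(2*(-7/15)) = -3820/(-14/15) = -3820*(-15/14) = 28650/7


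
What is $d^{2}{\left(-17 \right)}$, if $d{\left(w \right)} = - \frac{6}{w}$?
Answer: $\frac{36}{289} \approx 0.12457$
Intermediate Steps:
$d{\left(w \right)} = - \frac{6}{w}$
$d^{2}{\left(-17 \right)} = \left(- \frac{6}{-17}\right)^{2} = \left(\left(-6\right) \left(- \frac{1}{17}\right)\right)^{2} = \left(\frac{6}{17}\right)^{2} = \frac{36}{289}$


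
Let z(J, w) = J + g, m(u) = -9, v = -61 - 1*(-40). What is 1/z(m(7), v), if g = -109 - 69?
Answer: -1/187 ≈ -0.0053476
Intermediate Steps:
v = -21 (v = -61 + 40 = -21)
g = -178
z(J, w) = -178 + J (z(J, w) = J - 178 = -178 + J)
1/z(m(7), v) = 1/(-178 - 9) = 1/(-187) = -1/187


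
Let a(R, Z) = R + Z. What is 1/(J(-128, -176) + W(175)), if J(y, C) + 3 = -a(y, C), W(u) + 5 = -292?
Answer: 1/4 ≈ 0.25000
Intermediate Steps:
W(u) = -297 (W(u) = -5 - 292 = -297)
J(y, C) = -3 - C - y (J(y, C) = -3 - (y + C) = -3 - (C + y) = -3 + (-C - y) = -3 - C - y)
1/(J(-128, -176) + W(175)) = 1/((-3 - 1*(-176) - 1*(-128)) - 297) = 1/((-3 + 176 + 128) - 297) = 1/(301 - 297) = 1/4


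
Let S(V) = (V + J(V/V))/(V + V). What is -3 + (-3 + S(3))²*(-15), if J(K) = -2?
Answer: -1481/12 ≈ -123.42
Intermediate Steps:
S(V) = (-2 + V)/(2*V) (S(V) = (V - 2)/(V + V) = (-2 + V)/((2*V)) = (-2 + V)*(1/(2*V)) = (-2 + V)/(2*V))
-3 + (-3 + S(3))²*(-15) = -3 + (-3 + (½)*(-2 + 3)/3)²*(-15) = -3 + (-3 + (½)*(⅓)*1)²*(-15) = -3 + (-3 + ⅙)²*(-15) = -3 + (-17/6)²*(-15) = -3 + (289/36)*(-15) = -3 - 1445/12 = -1481/12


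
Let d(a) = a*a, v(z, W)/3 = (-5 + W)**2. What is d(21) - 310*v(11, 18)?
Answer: -156729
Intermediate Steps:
v(z, W) = 3*(-5 + W)**2
d(a) = a**2
d(21) - 310*v(11, 18) = 21**2 - 930*(-5 + 18)**2 = 441 - 930*13**2 = 441 - 930*169 = 441 - 310*507 = 441 - 157170 = -156729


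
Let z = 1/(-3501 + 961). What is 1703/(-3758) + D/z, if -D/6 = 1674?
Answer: 95873192377/3758 ≈ 2.5512e+7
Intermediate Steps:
D = -10044 (D = -6*1674 = -10044)
z = -1/2540 (z = 1/(-2540) = -1/2540 ≈ -0.00039370)
1703/(-3758) + D/z = 1703/(-3758) - 10044/(-1/2540) = 1703*(-1/3758) - 10044*(-2540) = -1703/3758 + 25511760 = 95873192377/3758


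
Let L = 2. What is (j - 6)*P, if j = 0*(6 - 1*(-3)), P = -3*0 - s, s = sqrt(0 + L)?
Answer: 6*sqrt(2) ≈ 8.4853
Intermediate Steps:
s = sqrt(2) (s = sqrt(0 + 2) = sqrt(2) ≈ 1.4142)
P = -sqrt(2) (P = -3*0 - sqrt(2) = 0 - sqrt(2) = -sqrt(2) ≈ -1.4142)
j = 0 (j = 0*(6 + 3) = 0*9 = 0)
(j - 6)*P = (0 - 6)*(-sqrt(2)) = -(-6)*sqrt(2) = 6*sqrt(2)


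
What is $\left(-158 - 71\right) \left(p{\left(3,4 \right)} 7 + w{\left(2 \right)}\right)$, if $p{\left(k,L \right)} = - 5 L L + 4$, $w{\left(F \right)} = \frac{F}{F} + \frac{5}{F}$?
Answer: $\frac{242053}{2} \approx 1.2103 \cdot 10^{5}$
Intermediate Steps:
$w{\left(F \right)} = 1 + \frac{5}{F}$
$p{\left(k,L \right)} = 4 - 5 L^{2}$ ($p{\left(k,L \right)} = - 5 L^{2} + 4 = 4 - 5 L^{2}$)
$\left(-158 - 71\right) \left(p{\left(3,4 \right)} 7 + w{\left(2 \right)}\right) = \left(-158 - 71\right) \left(\left(4 - 5 \cdot 4^{2}\right) 7 + \frac{5 + 2}{2}\right) = - 229 \left(\left(4 - 80\right) 7 + \frac{1}{2} \cdot 7\right) = - 229 \left(\left(4 - 80\right) 7 + \frac{7}{2}\right) = - 229 \left(\left(-76\right) 7 + \frac{7}{2}\right) = - 229 \left(-532 + \frac{7}{2}\right) = \left(-229\right) \left(- \frac{1057}{2}\right) = \frac{242053}{2}$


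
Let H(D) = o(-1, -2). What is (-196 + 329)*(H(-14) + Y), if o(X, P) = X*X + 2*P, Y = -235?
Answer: -31654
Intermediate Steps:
o(X, P) = X**2 + 2*P
H(D) = -3 (H(D) = (-1)**2 + 2*(-2) = 1 - 4 = -3)
(-196 + 329)*(H(-14) + Y) = (-196 + 329)*(-3 - 235) = 133*(-238) = -31654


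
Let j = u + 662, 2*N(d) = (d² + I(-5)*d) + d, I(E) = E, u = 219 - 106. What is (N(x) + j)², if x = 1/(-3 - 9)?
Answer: 49840116001/82944 ≈ 6.0089e+5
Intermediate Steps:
u = 113
x = -1/12 (x = 1/(-12) = -1/12 ≈ -0.083333)
N(d) = d²/2 - 2*d (N(d) = ((d² - 5*d) + d)/2 = (d² - 4*d)/2 = d²/2 - 2*d)
j = 775 (j = 113 + 662 = 775)
(N(x) + j)² = ((½)*(-1/12)*(-4 - 1/12) + 775)² = ((½)*(-1/12)*(-49/12) + 775)² = (49/288 + 775)² = (223249/288)² = 49840116001/82944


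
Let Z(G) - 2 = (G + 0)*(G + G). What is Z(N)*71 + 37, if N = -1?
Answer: 321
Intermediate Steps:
Z(G) = 2 + 2*G² (Z(G) = 2 + (G + 0)*(G + G) = 2 + G*(2*G) = 2 + 2*G²)
Z(N)*71 + 37 = (2 + 2*(-1)²)*71 + 37 = (2 + 2*1)*71 + 37 = (2 + 2)*71 + 37 = 4*71 + 37 = 284 + 37 = 321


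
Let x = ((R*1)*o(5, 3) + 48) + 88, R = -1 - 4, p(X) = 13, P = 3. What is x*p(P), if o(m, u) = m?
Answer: 1443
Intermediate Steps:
R = -5
x = 111 (x = (-5*1*5 + 48) + 88 = (-5*5 + 48) + 88 = (-25 + 48) + 88 = 23 + 88 = 111)
x*p(P) = 111*13 = 1443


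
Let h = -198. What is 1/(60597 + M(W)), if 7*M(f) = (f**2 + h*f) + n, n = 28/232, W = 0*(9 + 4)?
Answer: 58/3514627 ≈ 1.6502e-5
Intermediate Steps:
W = 0 (W = 0*13 = 0)
n = 7/58 (n = 28*(1/232) = 7/58 ≈ 0.12069)
M(f) = 1/58 - 198*f/7 + f**2/7 (M(f) = ((f**2 - 198*f) + 7/58)/7 = (7/58 + f**2 - 198*f)/7 = 1/58 - 198*f/7 + f**2/7)
1/(60597 + M(W)) = 1/(60597 + (1/58 - 198/7*0 + (1/7)*0**2)) = 1/(60597 + (1/58 + 0 + (1/7)*0)) = 1/(60597 + (1/58 + 0 + 0)) = 1/(60597 + 1/58) = 1/(3514627/58) = 58/3514627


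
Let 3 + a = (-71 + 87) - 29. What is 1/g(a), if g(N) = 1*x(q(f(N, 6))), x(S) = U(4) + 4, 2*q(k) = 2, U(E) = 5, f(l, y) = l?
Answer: ⅑ ≈ 0.11111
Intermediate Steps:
a = -16 (a = -3 + ((-71 + 87) - 29) = -3 + (16 - 29) = -3 - 13 = -16)
q(k) = 1 (q(k) = (½)*2 = 1)
x(S) = 9 (x(S) = 5 + 4 = 9)
g(N) = 9 (g(N) = 1*9 = 9)
1/g(a) = 1/9 = ⅑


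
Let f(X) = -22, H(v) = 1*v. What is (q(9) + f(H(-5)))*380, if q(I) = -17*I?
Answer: -66500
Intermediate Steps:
H(v) = v
(q(9) + f(H(-5)))*380 = (-17*9 - 22)*380 = (-153 - 22)*380 = -175*380 = -66500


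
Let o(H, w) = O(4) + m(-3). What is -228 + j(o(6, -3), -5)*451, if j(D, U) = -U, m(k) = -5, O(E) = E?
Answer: 2027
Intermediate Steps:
o(H, w) = -1 (o(H, w) = 4 - 5 = -1)
-228 + j(o(6, -3), -5)*451 = -228 - 1*(-5)*451 = -228 + 5*451 = -228 + 2255 = 2027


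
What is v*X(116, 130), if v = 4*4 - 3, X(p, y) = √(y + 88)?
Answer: 13*√218 ≈ 191.94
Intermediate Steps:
X(p, y) = √(88 + y)
v = 13 (v = 16 - 3 = 13)
v*X(116, 130) = 13*√(88 + 130) = 13*√218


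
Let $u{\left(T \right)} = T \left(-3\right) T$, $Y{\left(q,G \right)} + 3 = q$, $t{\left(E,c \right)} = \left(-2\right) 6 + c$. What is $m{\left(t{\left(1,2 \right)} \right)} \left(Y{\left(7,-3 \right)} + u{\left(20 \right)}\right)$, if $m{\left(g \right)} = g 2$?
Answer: $23920$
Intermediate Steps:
$t{\left(E,c \right)} = -12 + c$
$Y{\left(q,G \right)} = -3 + q$
$u{\left(T \right)} = - 3 T^{2}$ ($u{\left(T \right)} = - 3 T T = - 3 T^{2}$)
$m{\left(g \right)} = 2 g$
$m{\left(t{\left(1,2 \right)} \right)} \left(Y{\left(7,-3 \right)} + u{\left(20 \right)}\right) = 2 \left(-12 + 2\right) \left(\left(-3 + 7\right) - 3 \cdot 20^{2}\right) = 2 \left(-10\right) \left(4 - 1200\right) = - 20 \left(4 - 1200\right) = \left(-20\right) \left(-1196\right) = 23920$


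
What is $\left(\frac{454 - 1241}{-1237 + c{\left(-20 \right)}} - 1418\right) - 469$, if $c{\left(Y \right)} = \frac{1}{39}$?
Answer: $- \frac{91001961}{48242} \approx -1886.4$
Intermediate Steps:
$c{\left(Y \right)} = \frac{1}{39}$
$\left(\frac{454 - 1241}{-1237 + c{\left(-20 \right)}} - 1418\right) - 469 = \left(\frac{454 - 1241}{-1237 + \frac{1}{39}} - 1418\right) - 469 = \left(- \frac{787}{- \frac{48242}{39}} - 1418\right) - 469 = \left(\left(-787\right) \left(- \frac{39}{48242}\right) - 1418\right) - 469 = \left(\frac{30693}{48242} - 1418\right) - 469 = - \frac{68376463}{48242} - 469 = - \frac{91001961}{48242}$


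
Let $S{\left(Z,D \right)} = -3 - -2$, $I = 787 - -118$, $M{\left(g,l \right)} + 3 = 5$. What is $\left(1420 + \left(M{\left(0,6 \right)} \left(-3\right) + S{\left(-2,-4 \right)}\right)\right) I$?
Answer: $1278765$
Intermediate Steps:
$M{\left(g,l \right)} = 2$ ($M{\left(g,l \right)} = -3 + 5 = 2$)
$I = 905$ ($I = 787 + 118 = 905$)
$S{\left(Z,D \right)} = -1$ ($S{\left(Z,D \right)} = -3 + 2 = -1$)
$\left(1420 + \left(M{\left(0,6 \right)} \left(-3\right) + S{\left(-2,-4 \right)}\right)\right) I = \left(1420 + \left(2 \left(-3\right) - 1\right)\right) 905 = \left(1420 - 7\right) 905 = 1413 \cdot 905 = 1278765$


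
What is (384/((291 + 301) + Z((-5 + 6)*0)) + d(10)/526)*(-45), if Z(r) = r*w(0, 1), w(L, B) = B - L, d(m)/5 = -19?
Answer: -409905/19462 ≈ -21.062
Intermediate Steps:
d(m) = -95 (d(m) = 5*(-19) = -95)
Z(r) = r (Z(r) = r*(1 - 1*0) = r*(1 + 0) = r*1 = r)
(384/((291 + 301) + Z((-5 + 6)*0)) + d(10)/526)*(-45) = (384/((291 + 301) + (-5 + 6)*0) - 95/526)*(-45) = (384/(592 + 1*0) - 95*1/526)*(-45) = (384/(592 + 0) - 95/526)*(-45) = (384/592 - 95/526)*(-45) = (384*(1/592) - 95/526)*(-45) = (24/37 - 95/526)*(-45) = (9109/19462)*(-45) = -409905/19462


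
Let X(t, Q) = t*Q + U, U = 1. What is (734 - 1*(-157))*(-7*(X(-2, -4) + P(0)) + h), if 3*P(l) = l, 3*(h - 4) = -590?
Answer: -227799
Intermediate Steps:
h = -578/3 (h = 4 + (⅓)*(-590) = 4 - 590/3 = -578/3 ≈ -192.67)
X(t, Q) = 1 + Q*t (X(t, Q) = t*Q + 1 = Q*t + 1 = 1 + Q*t)
P(l) = l/3
(734 - 1*(-157))*(-7*(X(-2, -4) + P(0)) + h) = (734 - 1*(-157))*(-7*((1 - 4*(-2)) + (⅓)*0) - 578/3) = (734 + 157)*(-7*((1 + 8) + 0) - 578/3) = 891*(-7*(9 + 0) - 578/3) = 891*(-7*9 - 578/3) = 891*(-63 - 578/3) = 891*(-767/3) = -227799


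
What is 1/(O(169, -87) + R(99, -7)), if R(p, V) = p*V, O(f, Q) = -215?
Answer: -1/908 ≈ -0.0011013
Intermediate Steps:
R(p, V) = V*p
1/(O(169, -87) + R(99, -7)) = 1/(-215 - 7*99) = 1/(-215 - 693) = 1/(-908) = -1/908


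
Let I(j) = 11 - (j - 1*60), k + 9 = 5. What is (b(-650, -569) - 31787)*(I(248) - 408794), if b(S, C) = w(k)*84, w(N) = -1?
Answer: 13034314741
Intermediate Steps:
k = -4 (k = -9 + 5 = -4)
I(j) = 71 - j (I(j) = 11 - (j - 60) = 11 - (-60 + j) = 11 + (60 - j) = 71 - j)
b(S, C) = -84 (b(S, C) = -1*84 = -84)
(b(-650, -569) - 31787)*(I(248) - 408794) = (-84 - 31787)*((71 - 1*248) - 408794) = -31871*((71 - 248) - 408794) = -31871*(-177 - 408794) = -31871*(-408971) = 13034314741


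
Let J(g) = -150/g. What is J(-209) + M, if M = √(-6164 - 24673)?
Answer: 150/209 + I*√30837 ≈ 0.7177 + 175.6*I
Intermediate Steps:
M = I*√30837 (M = √(-30837) = I*√30837 ≈ 175.6*I)
J(-209) + M = -150/(-209) + I*√30837 = -150*(-1/209) + I*√30837 = 150/209 + I*√30837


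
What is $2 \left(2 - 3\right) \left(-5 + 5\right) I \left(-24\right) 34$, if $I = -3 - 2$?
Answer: $0$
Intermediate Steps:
$I = -5$ ($I = -3 - 2 = -5$)
$2 \left(2 - 3\right) \left(-5 + 5\right) I \left(-24\right) 34 = 2 \left(2 - 3\right) \left(-5 + 5\right) \left(-5\right) \left(-24\right) 34 = 2 \left(\left(-1\right) 0\right) \left(-5\right) \left(-24\right) 34 = 2 \cdot 0 \left(-5\right) \left(-24\right) 34 = 0 \left(-5\right) \left(-24\right) 34 = 0 \left(-24\right) 34 = 0 \cdot 34 = 0$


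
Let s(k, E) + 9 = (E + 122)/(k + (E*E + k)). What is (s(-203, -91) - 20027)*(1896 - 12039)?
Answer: 25403138509/125 ≈ 2.0323e+8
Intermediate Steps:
s(k, E) = -9 + (122 + E)/(E**2 + 2*k) (s(k, E) = -9 + (E + 122)/(k + (E*E + k)) = -9 + (122 + E)/(k + (E**2 + k)) = -9 + (122 + E)/(k + (k + E**2)) = -9 + (122 + E)/(E**2 + 2*k))
(s(-203, -91) - 20027)*(1896 - 12039) = ((122 - 91 - 18*(-203) - 9*(-91)**2)/((-91)**2 + 2*(-203)) - 20027)*(1896 - 12039) = ((122 - 91 + 3654 - 9*8281)/(8281 - 406) - 20027)*(-10143) = ((122 - 91 + 3654 - 74529)/7875 - 20027)*(-10143) = ((1/7875)*(-70844) - 20027)*(-10143) = (-70844/7875 - 20027)*(-10143) = -157783469/7875*(-10143) = 25403138509/125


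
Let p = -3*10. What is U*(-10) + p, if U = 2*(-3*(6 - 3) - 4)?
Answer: 230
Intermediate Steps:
p = -30
U = -26 (U = 2*(-3*3 - 4) = 2*(-9 - 4) = 2*(-13) = -26)
U*(-10) + p = -26*(-10) - 30 = 260 - 30 = 230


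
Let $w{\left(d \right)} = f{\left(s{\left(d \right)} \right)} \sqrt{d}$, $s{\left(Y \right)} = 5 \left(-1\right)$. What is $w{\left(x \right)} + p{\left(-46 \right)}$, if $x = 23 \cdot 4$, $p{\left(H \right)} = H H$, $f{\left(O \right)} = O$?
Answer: $2116 - 10 \sqrt{23} \approx 2068.0$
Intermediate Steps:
$s{\left(Y \right)} = -5$
$p{\left(H \right)} = H^{2}$
$x = 92$
$w{\left(d \right)} = - 5 \sqrt{d}$
$w{\left(x \right)} + p{\left(-46 \right)} = - 5 \sqrt{92} + \left(-46\right)^{2} = - 5 \cdot 2 \sqrt{23} + 2116 = - 10 \sqrt{23} + 2116 = 2116 - 10 \sqrt{23}$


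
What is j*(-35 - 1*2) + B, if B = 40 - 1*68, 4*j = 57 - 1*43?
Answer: -315/2 ≈ -157.50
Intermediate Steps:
j = 7/2 (j = (57 - 1*43)/4 = (57 - 43)/4 = (¼)*14 = 7/2 ≈ 3.5000)
B = -28 (B = 40 - 68 = -28)
j*(-35 - 1*2) + B = 7*(-35 - 1*2)/2 - 28 = 7*(-35 - 2)/2 - 28 = (7/2)*(-37) - 28 = -259/2 - 28 = -315/2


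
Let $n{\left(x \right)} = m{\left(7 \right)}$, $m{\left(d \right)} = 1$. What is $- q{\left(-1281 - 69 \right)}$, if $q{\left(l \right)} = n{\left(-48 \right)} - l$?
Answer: $-1351$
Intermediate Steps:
$n{\left(x \right)} = 1$
$q{\left(l \right)} = 1 - l$
$- q{\left(-1281 - 69 \right)} = - (1 - \left(-1281 - 69\right)) = - (1 - -1350) = - (1 + 1350) = \left(-1\right) 1351 = -1351$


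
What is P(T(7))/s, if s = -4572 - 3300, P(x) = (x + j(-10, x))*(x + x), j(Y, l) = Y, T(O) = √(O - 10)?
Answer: 1/1312 + 5*I*√3/1968 ≈ 0.0007622 + 0.0044005*I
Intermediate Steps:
T(O) = √(-10 + O)
P(x) = 2*x*(-10 + x) (P(x) = (x - 10)*(x + x) = (-10 + x)*(2*x) = 2*x*(-10 + x))
s = -7872
P(T(7))/s = (2*√(-10 + 7)*(-10 + √(-10 + 7)))/(-7872) = (2*√(-3)*(-10 + √(-3)))*(-1/7872) = (2*(I*√3)*(-10 + I*√3))*(-1/7872) = (2*I*√3*(-10 + I*√3))*(-1/7872) = -I*√3*(-10 + I*√3)/3936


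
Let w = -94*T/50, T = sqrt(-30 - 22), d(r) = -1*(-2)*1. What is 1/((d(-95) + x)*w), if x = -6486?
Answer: -25*I*sqrt(13)/7923448 ≈ -1.1376e-5*I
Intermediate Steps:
d(r) = 2 (d(r) = 2*1 = 2)
T = 2*I*sqrt(13) (T = sqrt(-52) = 2*I*sqrt(13) ≈ 7.2111*I)
w = -94*I*sqrt(13)/25 (w = -94*2*I*sqrt(13)/50 = -94*I*sqrt(13)/25 ≈ -13.557*I)
1/((d(-95) + x)*w) = 1/((2 - 6486)*((-94*I*sqrt(13)/25))) = (25*I*sqrt(13)/1222)/(-6484) = -25*I*sqrt(13)/7923448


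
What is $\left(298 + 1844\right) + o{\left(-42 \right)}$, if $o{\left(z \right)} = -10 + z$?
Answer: $2090$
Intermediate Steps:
$\left(298 + 1844\right) + o{\left(-42 \right)} = \left(298 + 1844\right) - 52 = 2142 - 52 = 2090$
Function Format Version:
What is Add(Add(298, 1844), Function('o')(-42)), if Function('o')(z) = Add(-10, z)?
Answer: 2090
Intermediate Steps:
Add(Add(298, 1844), Function('o')(-42)) = Add(Add(298, 1844), Add(-10, -42)) = Add(2142, -52) = 2090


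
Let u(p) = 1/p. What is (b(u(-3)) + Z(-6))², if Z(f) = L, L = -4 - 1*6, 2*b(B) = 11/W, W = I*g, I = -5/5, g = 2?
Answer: 2601/16 ≈ 162.56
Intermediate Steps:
I = -1 (I = -5*⅕ = -1)
W = -2 (W = -1*2 = -2)
b(B) = -11/4 (b(B) = (11/(-2))/2 = (11*(-½))/2 = (½)*(-11/2) = -11/4)
L = -10 (L = -4 - 6 = -10)
Z(f) = -10
(b(u(-3)) + Z(-6))² = (-11/4 - 10)² = (-51/4)² = 2601/16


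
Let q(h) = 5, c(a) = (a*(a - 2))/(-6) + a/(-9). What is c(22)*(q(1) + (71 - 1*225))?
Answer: 101618/9 ≈ 11291.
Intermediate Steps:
c(a) = -a/9 - a*(-2 + a)/6 (c(a) = (a*(-2 + a))*(-⅙) + a*(-⅑) = -a*(-2 + a)/6 - a/9 = -a/9 - a*(-2 + a)/6)
c(22)*(q(1) + (71 - 1*225)) = ((1/18)*22*(4 - 3*22))*(5 + (71 - 1*225)) = ((1/18)*22*(4 - 66))*(5 + (71 - 225)) = ((1/18)*22*(-62))*(5 - 154) = -682/9*(-149) = 101618/9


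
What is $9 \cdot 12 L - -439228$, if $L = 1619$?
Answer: $614080$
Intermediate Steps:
$9 \cdot 12 L - -439228 = 9 \cdot 12 \cdot 1619 - -439228 = 108 \cdot 1619 + 439228 = 174852 + 439228 = 614080$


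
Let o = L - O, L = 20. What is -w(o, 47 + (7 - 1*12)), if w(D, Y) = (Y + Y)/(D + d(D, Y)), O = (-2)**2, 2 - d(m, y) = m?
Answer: -42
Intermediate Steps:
d(m, y) = 2 - m
O = 4
o = 16 (o = 20 - 1*4 = 20 - 4 = 16)
w(D, Y) = Y (w(D, Y) = (Y + Y)/(D + (2 - D)) = (2*Y)/2 = (2*Y)*(1/2) = Y)
-w(o, 47 + (7 - 1*12)) = -(47 + (7 - 1*12)) = -(47 + (7 - 12)) = -(47 - 5) = -1*42 = -42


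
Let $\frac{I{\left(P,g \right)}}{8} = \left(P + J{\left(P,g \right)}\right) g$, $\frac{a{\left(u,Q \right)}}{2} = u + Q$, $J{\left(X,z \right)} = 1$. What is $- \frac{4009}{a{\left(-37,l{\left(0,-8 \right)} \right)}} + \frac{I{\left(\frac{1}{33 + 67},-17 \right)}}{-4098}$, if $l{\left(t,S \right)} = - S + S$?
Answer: $\frac{205488083}{3790650} \approx 54.209$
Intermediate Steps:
$l{\left(t,S \right)} = 0$
$a{\left(u,Q \right)} = 2 Q + 2 u$ ($a{\left(u,Q \right)} = 2 \left(u + Q\right) = 2 \left(Q + u\right) = 2 Q + 2 u$)
$I{\left(P,g \right)} = 8 g \left(1 + P\right)$ ($I{\left(P,g \right)} = 8 \left(P + 1\right) g = 8 \left(1 + P\right) g = 8 g \left(1 + P\right)$)
$- \frac{4009}{a{\left(-37,l{\left(0,-8 \right)} \right)}} + \frac{I{\left(\frac{1}{33 + 67},-17 \right)}}{-4098} = - \frac{4009}{2 \cdot 0 + 2 \left(-37\right)} + \frac{8 \left(-17\right) \left(1 + \frac{1}{33 + 67}\right)}{-4098} = - \frac{4009}{0 - 74} + 8 \left(-17\right) \left(1 + \frac{1}{100}\right) \left(- \frac{1}{4098}\right) = - \frac{4009}{-74} + 8 \left(-17\right) \left(1 + \frac{1}{100}\right) \left(- \frac{1}{4098}\right) = \left(-4009\right) \left(- \frac{1}{74}\right) + 8 \left(-17\right) \frac{101}{100} \left(- \frac{1}{4098}\right) = \frac{4009}{74} - - \frac{1717}{51225} = \frac{4009}{74} + \frac{1717}{51225} = \frac{205488083}{3790650}$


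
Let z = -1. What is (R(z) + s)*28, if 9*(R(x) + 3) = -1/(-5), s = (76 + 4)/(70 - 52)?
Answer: 616/15 ≈ 41.067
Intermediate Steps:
s = 40/9 (s = 80/18 = 80*(1/18) = 40/9 ≈ 4.4444)
R(x) = -134/45 (R(x) = -3 + (-1/(-5))/9 = -3 + (-1*(-⅕))/9 = -3 + (⅑)*(⅕) = -3 + 1/45 = -134/45)
(R(z) + s)*28 = (-134/45 + 40/9)*28 = (22/15)*28 = 616/15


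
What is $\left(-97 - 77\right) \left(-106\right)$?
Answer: $18444$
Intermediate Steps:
$\left(-97 - 77\right) \left(-106\right) = \left(-174\right) \left(-106\right) = 18444$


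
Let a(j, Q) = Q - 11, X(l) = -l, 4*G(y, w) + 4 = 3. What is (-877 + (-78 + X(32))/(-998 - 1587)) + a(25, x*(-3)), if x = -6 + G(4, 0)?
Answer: -163411/188 ≈ -869.21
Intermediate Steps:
G(y, w) = -1/4 (G(y, w) = -1 + (1/4)*3 = -1 + 3/4 = -1/4)
x = -25/4 (x = -6 - 1/4 = -25/4 ≈ -6.2500)
a(j, Q) = -11 + Q
(-877 + (-78 + X(32))/(-998 - 1587)) + a(25, x*(-3)) = (-877 + (-78 - 1*32)/(-998 - 1587)) + (-11 - 25/4*(-3)) = (-877 + (-78 - 32)/(-2585)) + (-11 + 75/4) = (-877 - 110*(-1/2585)) + 31/4 = (-877 + 2/47) + 31/4 = -41217/47 + 31/4 = -163411/188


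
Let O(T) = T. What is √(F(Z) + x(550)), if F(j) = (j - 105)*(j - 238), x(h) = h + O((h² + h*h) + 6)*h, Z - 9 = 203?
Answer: 2*√83187767 ≈ 18241.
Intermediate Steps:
Z = 212 (Z = 9 + 203 = 212)
x(h) = h + h*(6 + 2*h²) (x(h) = h + ((h² + h*h) + 6)*h = h + ((h² + h²) + 6)*h = h + (2*h² + 6)*h = h + (6 + 2*h²)*h = h + h*(6 + 2*h²))
F(j) = (-238 + j)*(-105 + j) (F(j) = (-105 + j)*(-238 + j) = (-238 + j)*(-105 + j))
√(F(Z) + x(550)) = √((24990 + 212² - 343*212) + 550*(7 + 2*550²)) = √((24990 + 44944 - 72716) + 550*(7 + 2*302500)) = √(-2782 + 550*(7 + 605000)) = √(-2782 + 550*605007) = √(-2782 + 332753850) = √332751068 = 2*√83187767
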